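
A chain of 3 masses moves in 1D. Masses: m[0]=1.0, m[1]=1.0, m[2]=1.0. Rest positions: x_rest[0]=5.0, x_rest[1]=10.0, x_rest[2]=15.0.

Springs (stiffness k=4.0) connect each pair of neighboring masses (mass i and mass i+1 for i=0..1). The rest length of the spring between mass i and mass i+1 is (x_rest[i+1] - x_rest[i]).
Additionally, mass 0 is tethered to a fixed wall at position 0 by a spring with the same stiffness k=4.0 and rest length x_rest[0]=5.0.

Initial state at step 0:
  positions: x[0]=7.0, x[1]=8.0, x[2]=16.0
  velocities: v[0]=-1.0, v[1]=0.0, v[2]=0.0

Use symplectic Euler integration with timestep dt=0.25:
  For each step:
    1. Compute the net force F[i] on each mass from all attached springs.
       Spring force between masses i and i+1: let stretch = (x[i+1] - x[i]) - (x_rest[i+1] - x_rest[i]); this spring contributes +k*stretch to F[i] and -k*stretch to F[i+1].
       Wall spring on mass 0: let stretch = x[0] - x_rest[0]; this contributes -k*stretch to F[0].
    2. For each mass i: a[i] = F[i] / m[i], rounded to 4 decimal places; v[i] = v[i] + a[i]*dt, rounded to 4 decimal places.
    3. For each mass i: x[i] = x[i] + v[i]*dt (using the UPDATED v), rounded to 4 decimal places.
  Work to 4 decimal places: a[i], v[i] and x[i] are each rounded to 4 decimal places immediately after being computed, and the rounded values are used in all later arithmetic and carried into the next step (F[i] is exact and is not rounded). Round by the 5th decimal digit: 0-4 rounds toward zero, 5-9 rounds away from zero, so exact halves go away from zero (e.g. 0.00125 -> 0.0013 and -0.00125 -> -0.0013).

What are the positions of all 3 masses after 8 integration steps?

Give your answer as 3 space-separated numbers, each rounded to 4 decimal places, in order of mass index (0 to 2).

Step 0: x=[7.0000 8.0000 16.0000] v=[-1.0000 0.0000 0.0000]
Step 1: x=[5.2500 9.7500 15.2500] v=[-7.0000 7.0000 -3.0000]
Step 2: x=[3.3125 11.7500 14.3750] v=[-7.7500 8.0000 -3.5000]
Step 3: x=[2.6563 12.2969 14.0938] v=[-2.6250 2.1875 -1.1250]
Step 4: x=[3.7461 10.8829 14.6133] v=[4.3593 -5.6562 2.0781]
Step 5: x=[5.6836 8.6173 15.4502] v=[7.7500 -9.0626 3.3477]
Step 6: x=[6.9336 7.3265 15.8289] v=[5.0001 -5.1634 1.5148]
Step 7: x=[6.5485 8.0630 15.3320] v=[-1.5406 2.9461 -1.9876]
Step 8: x=[4.9049 10.2382 14.2679] v=[-6.5746 8.7006 -4.2566]

Answer: 4.9049 10.2382 14.2679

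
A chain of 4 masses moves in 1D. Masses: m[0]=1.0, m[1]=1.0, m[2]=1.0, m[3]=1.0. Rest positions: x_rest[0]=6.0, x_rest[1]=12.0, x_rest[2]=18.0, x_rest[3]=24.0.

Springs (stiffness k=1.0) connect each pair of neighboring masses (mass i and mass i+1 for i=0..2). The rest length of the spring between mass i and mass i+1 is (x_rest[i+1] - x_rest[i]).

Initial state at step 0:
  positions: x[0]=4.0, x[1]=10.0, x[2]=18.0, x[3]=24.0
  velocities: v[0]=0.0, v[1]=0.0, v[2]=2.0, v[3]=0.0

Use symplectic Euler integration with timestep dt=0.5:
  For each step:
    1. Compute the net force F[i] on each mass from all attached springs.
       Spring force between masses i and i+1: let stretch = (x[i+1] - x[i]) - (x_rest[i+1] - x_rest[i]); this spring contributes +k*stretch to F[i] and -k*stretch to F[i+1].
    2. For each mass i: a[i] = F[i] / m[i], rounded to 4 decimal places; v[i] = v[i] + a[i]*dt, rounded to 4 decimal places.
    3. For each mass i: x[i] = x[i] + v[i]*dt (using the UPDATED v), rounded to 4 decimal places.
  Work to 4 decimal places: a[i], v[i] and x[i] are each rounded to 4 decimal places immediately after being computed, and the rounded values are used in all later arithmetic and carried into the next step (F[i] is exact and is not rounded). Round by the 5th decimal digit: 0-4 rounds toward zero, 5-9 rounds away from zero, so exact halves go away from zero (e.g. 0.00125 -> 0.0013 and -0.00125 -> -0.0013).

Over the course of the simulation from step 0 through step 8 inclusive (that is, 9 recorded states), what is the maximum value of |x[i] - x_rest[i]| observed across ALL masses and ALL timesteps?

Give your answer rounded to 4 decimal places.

Step 0: x=[4.0000 10.0000 18.0000 24.0000] v=[0.0000 0.0000 2.0000 0.0000]
Step 1: x=[4.0000 10.5000 18.5000 24.0000] v=[0.0000 1.0000 1.0000 0.0000]
Step 2: x=[4.1250 11.3750 18.3750 24.1250] v=[0.2500 1.7500 -0.2500 0.2500]
Step 3: x=[4.5625 12.1875 17.9375 24.3125] v=[0.8750 1.6250 -0.8750 0.3750]
Step 4: x=[5.4063 12.5313 17.6563 24.4063] v=[1.6875 0.6875 -0.5625 0.1875]
Step 5: x=[6.5313 12.3751 17.7813 24.3126] v=[2.2500 -0.3125 0.2500 -0.1875]
Step 6: x=[7.6173 12.1095 18.1876 24.0860] v=[2.1719 -0.5313 0.8126 -0.4532]
Step 7: x=[8.3263 12.2404 18.5490 23.8848] v=[1.4180 0.2617 0.7228 -0.4024]
Step 8: x=[8.5139 12.9699 18.6672 23.8497] v=[0.3751 1.4590 0.2364 -0.0703]
Max displacement = 2.5139

Answer: 2.5139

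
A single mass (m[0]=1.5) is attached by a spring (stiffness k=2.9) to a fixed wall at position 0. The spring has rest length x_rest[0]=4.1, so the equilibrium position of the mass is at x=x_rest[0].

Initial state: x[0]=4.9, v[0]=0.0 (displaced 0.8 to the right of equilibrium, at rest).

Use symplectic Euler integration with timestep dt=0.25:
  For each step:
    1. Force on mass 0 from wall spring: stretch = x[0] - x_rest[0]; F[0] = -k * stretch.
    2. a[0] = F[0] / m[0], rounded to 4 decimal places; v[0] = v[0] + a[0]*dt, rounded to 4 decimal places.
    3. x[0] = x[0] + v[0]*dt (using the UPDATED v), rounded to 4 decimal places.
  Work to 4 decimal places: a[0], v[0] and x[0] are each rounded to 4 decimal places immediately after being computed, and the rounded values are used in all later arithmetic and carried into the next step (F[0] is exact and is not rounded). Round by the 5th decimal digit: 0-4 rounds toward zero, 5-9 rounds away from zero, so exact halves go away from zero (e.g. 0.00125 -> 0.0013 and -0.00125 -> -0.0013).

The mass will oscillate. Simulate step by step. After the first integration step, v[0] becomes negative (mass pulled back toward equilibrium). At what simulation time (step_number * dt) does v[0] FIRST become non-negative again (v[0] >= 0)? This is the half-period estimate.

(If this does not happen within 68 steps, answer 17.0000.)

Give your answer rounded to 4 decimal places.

Step 0: x=[4.9000] v=[0.0000]
Step 1: x=[4.8033] v=[-0.3867]
Step 2: x=[4.6217] v=[-0.7266]
Step 3: x=[4.3770] v=[-0.9788]
Step 4: x=[4.0988] v=[-1.1127]
Step 5: x=[3.8208] v=[-1.1121]
Step 6: x=[3.5765] v=[-0.9772]
Step 7: x=[3.3955] v=[-0.7242]
Step 8: x=[3.2996] v=[-0.3837]
Step 9: x=[3.3004] v=[0.0032]
First v>=0 after going negative at step 9, time=2.2500

Answer: 2.2500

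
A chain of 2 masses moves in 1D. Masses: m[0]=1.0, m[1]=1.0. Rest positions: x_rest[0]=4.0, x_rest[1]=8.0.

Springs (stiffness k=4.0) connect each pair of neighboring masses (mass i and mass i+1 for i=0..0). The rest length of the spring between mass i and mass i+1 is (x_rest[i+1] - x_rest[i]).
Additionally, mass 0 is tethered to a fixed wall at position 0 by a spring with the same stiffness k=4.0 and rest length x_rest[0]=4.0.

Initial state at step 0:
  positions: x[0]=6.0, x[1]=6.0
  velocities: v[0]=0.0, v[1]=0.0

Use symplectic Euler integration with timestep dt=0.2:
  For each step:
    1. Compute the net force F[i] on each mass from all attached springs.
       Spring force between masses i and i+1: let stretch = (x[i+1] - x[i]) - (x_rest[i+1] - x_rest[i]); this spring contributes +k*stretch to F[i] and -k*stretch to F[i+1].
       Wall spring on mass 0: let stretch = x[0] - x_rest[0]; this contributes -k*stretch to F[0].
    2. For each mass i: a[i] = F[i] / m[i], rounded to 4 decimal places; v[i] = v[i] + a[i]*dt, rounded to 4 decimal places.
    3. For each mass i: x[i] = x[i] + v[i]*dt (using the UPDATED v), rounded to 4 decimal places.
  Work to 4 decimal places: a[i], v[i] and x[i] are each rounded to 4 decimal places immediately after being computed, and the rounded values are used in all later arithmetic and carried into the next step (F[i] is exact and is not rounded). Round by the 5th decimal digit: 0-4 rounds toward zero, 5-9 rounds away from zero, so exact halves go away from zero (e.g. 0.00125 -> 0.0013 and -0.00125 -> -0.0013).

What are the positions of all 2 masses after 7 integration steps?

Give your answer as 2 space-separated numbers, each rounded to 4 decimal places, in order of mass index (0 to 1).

Step 0: x=[6.0000 6.0000] v=[0.0000 0.0000]
Step 1: x=[5.0400 6.6400] v=[-4.8000 3.2000]
Step 2: x=[3.5296 7.6640] v=[-7.5520 5.1200]
Step 3: x=[2.1160 8.6665] v=[-7.0682 5.0125]
Step 4: x=[1.4119 9.2609] v=[-3.5206 2.9721]
Step 5: x=[1.7377 9.2395] v=[1.6291 -0.1071]
Step 6: x=[2.9858 8.6578] v=[6.2404 -2.9085]
Step 7: x=[4.6637 7.8086] v=[8.3894 -4.2461]

Answer: 4.6637 7.8086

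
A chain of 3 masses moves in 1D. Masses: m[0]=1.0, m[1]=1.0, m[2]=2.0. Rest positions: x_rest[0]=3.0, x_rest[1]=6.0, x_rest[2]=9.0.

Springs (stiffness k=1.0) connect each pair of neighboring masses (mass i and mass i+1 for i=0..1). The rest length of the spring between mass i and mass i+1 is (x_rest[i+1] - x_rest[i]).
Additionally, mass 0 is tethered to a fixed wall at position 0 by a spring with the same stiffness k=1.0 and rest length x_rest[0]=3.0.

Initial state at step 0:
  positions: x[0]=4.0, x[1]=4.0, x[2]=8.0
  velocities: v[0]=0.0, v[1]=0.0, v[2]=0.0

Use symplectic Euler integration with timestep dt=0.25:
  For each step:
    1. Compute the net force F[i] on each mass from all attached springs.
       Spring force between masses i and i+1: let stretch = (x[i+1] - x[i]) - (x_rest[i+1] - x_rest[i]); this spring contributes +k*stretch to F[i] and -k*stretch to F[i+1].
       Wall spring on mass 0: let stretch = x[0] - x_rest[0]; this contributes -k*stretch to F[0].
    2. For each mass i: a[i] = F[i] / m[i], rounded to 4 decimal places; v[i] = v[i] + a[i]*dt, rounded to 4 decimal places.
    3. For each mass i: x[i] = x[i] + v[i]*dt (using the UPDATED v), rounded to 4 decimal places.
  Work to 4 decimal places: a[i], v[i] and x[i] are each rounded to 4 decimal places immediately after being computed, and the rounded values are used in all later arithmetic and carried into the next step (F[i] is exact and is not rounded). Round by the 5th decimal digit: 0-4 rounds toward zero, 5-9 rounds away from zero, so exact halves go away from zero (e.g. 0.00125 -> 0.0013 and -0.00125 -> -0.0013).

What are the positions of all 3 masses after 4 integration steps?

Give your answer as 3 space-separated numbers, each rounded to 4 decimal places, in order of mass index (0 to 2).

Answer: 2.1425 5.8329 7.8071

Derivation:
Step 0: x=[4.0000 4.0000 8.0000] v=[0.0000 0.0000 0.0000]
Step 1: x=[3.7500 4.2500 7.9688] v=[-1.0000 1.0000 -0.1250]
Step 2: x=[3.2969 4.7012 7.9151] v=[-1.8125 1.8047 -0.2149]
Step 3: x=[2.7255 5.2655 7.8547] v=[-2.2857 2.2571 -0.2417]
Step 4: x=[2.1425 5.8329 7.8071] v=[-2.3321 2.2694 -0.1904]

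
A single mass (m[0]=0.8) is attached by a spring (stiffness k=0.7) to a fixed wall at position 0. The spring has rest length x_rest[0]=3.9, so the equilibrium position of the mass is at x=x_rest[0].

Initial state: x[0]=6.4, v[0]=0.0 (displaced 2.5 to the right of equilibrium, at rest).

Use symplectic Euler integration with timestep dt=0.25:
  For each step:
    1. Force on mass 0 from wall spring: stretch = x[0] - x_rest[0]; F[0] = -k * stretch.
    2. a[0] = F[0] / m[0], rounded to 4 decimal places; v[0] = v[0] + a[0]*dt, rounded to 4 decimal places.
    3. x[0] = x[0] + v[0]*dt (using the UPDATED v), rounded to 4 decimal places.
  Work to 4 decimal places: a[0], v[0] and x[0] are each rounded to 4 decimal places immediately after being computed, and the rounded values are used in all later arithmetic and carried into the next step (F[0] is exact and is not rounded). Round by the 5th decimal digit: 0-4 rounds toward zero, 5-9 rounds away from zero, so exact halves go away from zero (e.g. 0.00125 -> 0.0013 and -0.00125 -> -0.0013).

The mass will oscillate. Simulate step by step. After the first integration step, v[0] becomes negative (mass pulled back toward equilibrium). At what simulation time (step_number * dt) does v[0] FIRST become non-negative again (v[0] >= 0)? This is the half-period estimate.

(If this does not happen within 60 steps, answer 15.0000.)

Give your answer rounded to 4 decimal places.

Answer: 3.5000

Derivation:
Step 0: x=[6.4000] v=[0.0000]
Step 1: x=[6.2633] v=[-0.5469]
Step 2: x=[5.9973] v=[-1.0639]
Step 3: x=[5.6166] v=[-1.5227]
Step 4: x=[5.1421] v=[-1.8982]
Step 5: x=[4.5996] v=[-2.1699]
Step 6: x=[4.0189] v=[-2.3230]
Step 7: x=[3.4317] v=[-2.3490]
Step 8: x=[2.8701] v=[-2.2466]
Step 9: x=[2.3648] v=[-2.0213]
Step 10: x=[1.9434] v=[-1.6855]
Step 11: x=[1.6290] v=[-1.2575]
Step 12: x=[1.4388] v=[-0.7607]
Step 13: x=[1.3832] v=[-0.2223]
Step 14: x=[1.4653] v=[0.3283]
First v>=0 after going negative at step 14, time=3.5000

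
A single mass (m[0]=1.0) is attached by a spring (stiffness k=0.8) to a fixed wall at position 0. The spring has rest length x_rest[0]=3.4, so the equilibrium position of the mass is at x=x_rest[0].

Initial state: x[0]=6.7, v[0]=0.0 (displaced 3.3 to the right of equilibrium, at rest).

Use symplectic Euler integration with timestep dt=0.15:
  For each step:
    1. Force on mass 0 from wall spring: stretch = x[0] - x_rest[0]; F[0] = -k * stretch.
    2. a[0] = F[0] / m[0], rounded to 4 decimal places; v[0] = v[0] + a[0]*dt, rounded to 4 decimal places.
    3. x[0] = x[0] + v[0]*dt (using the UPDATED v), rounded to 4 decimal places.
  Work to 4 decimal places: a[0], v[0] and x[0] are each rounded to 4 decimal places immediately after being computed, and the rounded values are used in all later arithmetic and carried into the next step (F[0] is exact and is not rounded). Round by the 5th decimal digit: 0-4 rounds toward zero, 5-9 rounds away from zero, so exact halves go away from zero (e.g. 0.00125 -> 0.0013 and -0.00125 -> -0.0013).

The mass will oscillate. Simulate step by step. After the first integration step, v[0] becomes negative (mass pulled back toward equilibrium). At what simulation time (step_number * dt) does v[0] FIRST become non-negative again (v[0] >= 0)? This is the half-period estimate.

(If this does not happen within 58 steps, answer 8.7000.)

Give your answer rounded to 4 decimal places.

Answer: 3.6000

Derivation:
Step 0: x=[6.7000] v=[0.0000]
Step 1: x=[6.6406] v=[-0.3960]
Step 2: x=[6.5229] v=[-0.7849]
Step 3: x=[6.3490] v=[-1.1596]
Step 4: x=[6.1220] v=[-1.5135]
Step 5: x=[5.8460] v=[-1.8401]
Step 6: x=[5.5260] v=[-2.1336]
Step 7: x=[5.1677] v=[-2.3887]
Step 8: x=[4.7776] v=[-2.6008]
Step 9: x=[4.3627] v=[-2.7661]
Step 10: x=[3.9305] v=[-2.8816]
Step 11: x=[3.4887] v=[-2.9453]
Step 12: x=[3.0453] v=[-2.9560]
Step 13: x=[2.6083] v=[-2.9134]
Step 14: x=[2.1855] v=[-2.8184]
Step 15: x=[1.7846] v=[-2.6727]
Step 16: x=[1.4128] v=[-2.4789]
Step 17: x=[1.0767] v=[-2.2404]
Step 18: x=[0.7825] v=[-1.9616]
Step 19: x=[0.5354] v=[-1.6475]
Step 20: x=[0.3398] v=[-1.3037]
Step 21: x=[0.1993] v=[-0.9365]
Step 22: x=[0.1164] v=[-0.5524]
Step 23: x=[0.0926] v=[-0.1584]
Step 24: x=[0.1284] v=[0.2385]
First v>=0 after going negative at step 24, time=3.6000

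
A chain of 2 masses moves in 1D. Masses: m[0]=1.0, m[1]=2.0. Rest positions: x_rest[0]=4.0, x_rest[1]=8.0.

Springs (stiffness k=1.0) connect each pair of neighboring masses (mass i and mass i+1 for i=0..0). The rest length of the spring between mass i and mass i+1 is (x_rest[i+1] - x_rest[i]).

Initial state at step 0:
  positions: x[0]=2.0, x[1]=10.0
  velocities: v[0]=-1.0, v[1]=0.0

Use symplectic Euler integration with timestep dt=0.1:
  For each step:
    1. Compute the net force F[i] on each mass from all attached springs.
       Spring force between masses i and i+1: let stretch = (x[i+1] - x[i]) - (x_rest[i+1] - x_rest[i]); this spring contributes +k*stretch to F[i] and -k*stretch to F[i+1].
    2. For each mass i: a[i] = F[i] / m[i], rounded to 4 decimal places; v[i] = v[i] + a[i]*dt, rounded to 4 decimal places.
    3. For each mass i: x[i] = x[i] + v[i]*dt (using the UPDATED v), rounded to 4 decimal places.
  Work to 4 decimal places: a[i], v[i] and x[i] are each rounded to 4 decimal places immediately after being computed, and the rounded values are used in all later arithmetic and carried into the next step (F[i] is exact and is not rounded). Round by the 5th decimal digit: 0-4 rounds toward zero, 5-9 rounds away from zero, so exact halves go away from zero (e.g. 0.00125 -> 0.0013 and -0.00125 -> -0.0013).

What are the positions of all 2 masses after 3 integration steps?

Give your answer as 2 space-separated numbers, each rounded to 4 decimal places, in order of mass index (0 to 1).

Step 0: x=[2.0000 10.0000] v=[-1.0000 0.0000]
Step 1: x=[1.9400 9.9800] v=[-0.6000 -0.2000]
Step 2: x=[1.9204 9.9398] v=[-0.1960 -0.4020]
Step 3: x=[1.9410 9.8795] v=[0.2059 -0.6030]

Answer: 1.9410 9.8795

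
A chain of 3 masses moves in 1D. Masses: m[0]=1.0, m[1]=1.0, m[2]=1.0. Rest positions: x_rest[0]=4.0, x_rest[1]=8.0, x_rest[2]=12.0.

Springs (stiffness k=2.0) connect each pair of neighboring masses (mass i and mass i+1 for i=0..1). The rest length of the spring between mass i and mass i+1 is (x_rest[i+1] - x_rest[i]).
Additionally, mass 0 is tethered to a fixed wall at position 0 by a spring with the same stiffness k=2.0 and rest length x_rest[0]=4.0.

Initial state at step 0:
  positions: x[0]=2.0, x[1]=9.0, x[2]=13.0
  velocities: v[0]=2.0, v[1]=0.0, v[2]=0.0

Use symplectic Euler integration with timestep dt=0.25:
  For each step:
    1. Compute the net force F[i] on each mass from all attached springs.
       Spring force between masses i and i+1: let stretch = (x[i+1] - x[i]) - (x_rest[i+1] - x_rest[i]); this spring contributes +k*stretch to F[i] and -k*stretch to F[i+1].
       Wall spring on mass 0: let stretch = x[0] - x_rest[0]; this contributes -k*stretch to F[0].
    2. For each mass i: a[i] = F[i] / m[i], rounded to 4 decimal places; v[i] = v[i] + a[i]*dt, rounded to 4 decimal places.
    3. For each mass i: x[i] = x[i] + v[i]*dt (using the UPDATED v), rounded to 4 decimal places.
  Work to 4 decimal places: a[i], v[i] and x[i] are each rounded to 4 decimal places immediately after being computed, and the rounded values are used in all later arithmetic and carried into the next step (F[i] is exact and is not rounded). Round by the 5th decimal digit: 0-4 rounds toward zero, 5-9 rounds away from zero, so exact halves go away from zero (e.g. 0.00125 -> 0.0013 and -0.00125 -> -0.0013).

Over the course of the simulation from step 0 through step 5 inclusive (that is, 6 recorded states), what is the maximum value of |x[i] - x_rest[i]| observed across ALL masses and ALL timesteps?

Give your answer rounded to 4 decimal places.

Step 0: x=[2.0000 9.0000 13.0000] v=[2.0000 0.0000 0.0000]
Step 1: x=[3.1250 8.6250 13.0000] v=[4.5000 -1.5000 0.0000]
Step 2: x=[4.5469 8.1094 12.9531] v=[5.6875 -2.0625 -0.1875]
Step 3: x=[5.8457 7.7539 12.8008] v=[5.1953 -1.4219 -0.6094]
Step 4: x=[6.6524 7.7908 12.5176] v=[3.2266 0.1475 -1.1329]
Step 5: x=[6.7698 8.2762 12.1435] v=[0.4696 1.9417 -1.4963]
Max displacement = 2.7698

Answer: 2.7698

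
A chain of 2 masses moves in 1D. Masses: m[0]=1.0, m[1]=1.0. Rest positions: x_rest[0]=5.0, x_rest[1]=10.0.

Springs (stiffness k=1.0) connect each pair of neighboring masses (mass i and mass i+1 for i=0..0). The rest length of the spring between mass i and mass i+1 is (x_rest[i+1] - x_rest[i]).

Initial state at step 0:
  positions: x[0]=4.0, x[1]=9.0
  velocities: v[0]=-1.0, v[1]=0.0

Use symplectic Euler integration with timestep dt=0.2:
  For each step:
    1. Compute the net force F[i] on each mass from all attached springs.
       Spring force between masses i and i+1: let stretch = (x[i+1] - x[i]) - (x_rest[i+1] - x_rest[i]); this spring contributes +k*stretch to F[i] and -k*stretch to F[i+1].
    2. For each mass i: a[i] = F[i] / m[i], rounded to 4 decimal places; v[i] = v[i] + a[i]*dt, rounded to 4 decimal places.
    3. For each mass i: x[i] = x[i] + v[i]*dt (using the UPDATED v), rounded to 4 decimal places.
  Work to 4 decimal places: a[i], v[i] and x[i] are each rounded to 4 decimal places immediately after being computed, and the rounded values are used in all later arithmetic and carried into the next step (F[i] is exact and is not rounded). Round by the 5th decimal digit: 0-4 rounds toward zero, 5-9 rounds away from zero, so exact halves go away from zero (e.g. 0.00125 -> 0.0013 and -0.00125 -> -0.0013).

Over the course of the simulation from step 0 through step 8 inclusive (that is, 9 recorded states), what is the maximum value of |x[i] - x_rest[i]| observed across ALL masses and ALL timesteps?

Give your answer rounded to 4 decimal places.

Step 0: x=[4.0000 9.0000] v=[-1.0000 0.0000]
Step 1: x=[3.8000 9.0000] v=[-1.0000 0.0000]
Step 2: x=[3.6080 8.9920] v=[-0.9600 -0.0400]
Step 3: x=[3.4314 8.9686] v=[-0.8832 -0.1168]
Step 4: x=[3.2762 8.9238] v=[-0.7758 -0.2242]
Step 5: x=[3.1469 8.8531] v=[-0.6463 -0.3537]
Step 6: x=[3.0459 8.7541] v=[-0.5051 -0.4949]
Step 7: x=[2.9732 8.6268] v=[-0.3635 -0.6365]
Step 8: x=[2.9266 8.4734] v=[-0.2328 -0.7672]
Max displacement = 2.0734

Answer: 2.0734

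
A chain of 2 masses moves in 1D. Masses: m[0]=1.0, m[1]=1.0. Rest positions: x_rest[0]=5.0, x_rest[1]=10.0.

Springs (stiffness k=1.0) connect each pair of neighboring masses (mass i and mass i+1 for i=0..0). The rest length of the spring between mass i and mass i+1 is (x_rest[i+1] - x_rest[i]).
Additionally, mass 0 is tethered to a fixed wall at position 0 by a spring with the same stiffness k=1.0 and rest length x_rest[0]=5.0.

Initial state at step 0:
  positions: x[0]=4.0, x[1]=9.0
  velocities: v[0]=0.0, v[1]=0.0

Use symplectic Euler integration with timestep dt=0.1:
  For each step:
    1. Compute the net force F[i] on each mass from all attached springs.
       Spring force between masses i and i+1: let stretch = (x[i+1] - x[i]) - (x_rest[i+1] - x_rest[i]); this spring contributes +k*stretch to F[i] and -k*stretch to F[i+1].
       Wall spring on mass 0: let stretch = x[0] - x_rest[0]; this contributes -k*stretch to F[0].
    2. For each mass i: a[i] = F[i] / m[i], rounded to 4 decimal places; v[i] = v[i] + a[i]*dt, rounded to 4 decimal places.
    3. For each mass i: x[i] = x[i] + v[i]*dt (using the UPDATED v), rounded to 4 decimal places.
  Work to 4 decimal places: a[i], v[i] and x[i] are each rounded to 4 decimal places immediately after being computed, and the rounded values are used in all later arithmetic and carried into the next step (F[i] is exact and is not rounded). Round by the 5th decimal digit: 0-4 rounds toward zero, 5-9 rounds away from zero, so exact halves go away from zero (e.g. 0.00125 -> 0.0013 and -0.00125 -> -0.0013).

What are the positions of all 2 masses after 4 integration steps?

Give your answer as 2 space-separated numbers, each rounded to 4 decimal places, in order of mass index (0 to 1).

Step 0: x=[4.0000 9.0000] v=[0.0000 0.0000]
Step 1: x=[4.0100 9.0000] v=[0.1000 0.0000]
Step 2: x=[4.0298 9.0001] v=[0.1980 0.0010]
Step 3: x=[4.0590 9.0005] v=[0.2921 0.0040]
Step 4: x=[4.0970 9.0015] v=[0.3804 0.0099]

Answer: 4.0970 9.0015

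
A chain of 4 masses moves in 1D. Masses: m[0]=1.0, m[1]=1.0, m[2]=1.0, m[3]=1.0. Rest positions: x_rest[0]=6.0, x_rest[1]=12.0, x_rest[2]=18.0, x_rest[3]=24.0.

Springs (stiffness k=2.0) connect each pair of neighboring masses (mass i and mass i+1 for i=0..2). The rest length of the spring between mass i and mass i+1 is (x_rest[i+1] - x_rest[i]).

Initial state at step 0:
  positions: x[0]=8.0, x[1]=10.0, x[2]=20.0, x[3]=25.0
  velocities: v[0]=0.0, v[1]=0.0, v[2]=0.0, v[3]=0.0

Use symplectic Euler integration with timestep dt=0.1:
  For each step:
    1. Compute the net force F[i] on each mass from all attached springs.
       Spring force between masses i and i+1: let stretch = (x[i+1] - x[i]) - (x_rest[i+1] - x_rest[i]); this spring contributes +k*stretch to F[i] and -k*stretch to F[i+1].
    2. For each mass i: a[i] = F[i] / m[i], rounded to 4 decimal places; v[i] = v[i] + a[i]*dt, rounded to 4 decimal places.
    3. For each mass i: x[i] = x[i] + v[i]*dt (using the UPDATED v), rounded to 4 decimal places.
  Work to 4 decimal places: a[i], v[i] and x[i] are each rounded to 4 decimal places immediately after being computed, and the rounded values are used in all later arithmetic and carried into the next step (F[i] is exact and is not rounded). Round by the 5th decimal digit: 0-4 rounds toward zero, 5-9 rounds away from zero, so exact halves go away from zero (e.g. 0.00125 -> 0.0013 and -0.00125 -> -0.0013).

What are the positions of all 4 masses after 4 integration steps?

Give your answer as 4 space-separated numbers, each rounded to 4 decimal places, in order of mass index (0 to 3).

Answer: 7.2699 11.4546 19.1102 25.1654

Derivation:
Step 0: x=[8.0000 10.0000 20.0000 25.0000] v=[0.0000 0.0000 0.0000 0.0000]
Step 1: x=[7.9200 10.1600 19.9000 25.0200] v=[-0.8000 1.6000 -1.0000 0.2000]
Step 2: x=[7.7648 10.4700 19.7076 25.0576] v=[-1.5520 3.1000 -1.9240 0.3760]
Step 3: x=[7.5437 10.9107 19.4375 25.1082] v=[-2.2110 4.4065 -2.7015 0.5060]
Step 4: x=[7.2699 11.4546 19.1102 25.1654] v=[-2.7376 5.4385 -3.2727 0.5719]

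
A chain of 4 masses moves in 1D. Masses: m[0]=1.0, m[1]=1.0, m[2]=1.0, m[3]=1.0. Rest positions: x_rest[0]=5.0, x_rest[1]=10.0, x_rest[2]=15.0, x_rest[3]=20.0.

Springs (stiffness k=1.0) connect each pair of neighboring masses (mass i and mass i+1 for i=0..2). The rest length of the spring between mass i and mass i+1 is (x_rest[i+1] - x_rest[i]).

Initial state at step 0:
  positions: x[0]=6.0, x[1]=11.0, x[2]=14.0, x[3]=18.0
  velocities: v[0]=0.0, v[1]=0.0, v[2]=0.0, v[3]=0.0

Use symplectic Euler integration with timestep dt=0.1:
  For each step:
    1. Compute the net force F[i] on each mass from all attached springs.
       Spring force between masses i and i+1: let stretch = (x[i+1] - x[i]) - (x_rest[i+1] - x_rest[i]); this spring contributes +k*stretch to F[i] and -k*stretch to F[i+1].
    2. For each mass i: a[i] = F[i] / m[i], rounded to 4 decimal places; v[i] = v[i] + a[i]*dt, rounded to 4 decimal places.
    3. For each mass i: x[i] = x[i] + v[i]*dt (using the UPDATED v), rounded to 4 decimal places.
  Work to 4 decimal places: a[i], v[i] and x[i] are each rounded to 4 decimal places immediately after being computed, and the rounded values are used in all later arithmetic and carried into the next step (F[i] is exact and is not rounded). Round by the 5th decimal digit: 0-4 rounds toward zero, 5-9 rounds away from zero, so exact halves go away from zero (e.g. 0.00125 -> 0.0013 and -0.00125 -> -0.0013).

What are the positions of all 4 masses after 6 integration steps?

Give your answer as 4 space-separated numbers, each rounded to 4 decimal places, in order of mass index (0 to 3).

Step 0: x=[6.0000 11.0000 14.0000 18.0000] v=[0.0000 0.0000 0.0000 0.0000]
Step 1: x=[6.0000 10.9800 14.0100 18.0100] v=[0.0000 -0.2000 0.1000 0.1000]
Step 2: x=[5.9998 10.9405 14.0297 18.0300] v=[-0.0020 -0.3950 0.1970 0.2000]
Step 3: x=[5.9990 10.8825 14.0585 18.0600] v=[-0.0079 -0.5802 0.2881 0.3000]
Step 4: x=[5.9970 10.8074 14.0956 18.1000] v=[-0.0196 -0.7510 0.3707 0.3999]
Step 5: x=[5.9931 10.7171 14.1398 18.1500] v=[-0.0386 -0.9032 0.4423 0.4995]
Step 6: x=[5.9865 10.6138 14.1899 18.2099] v=[-0.0662 -1.0333 0.5011 0.5985]

Answer: 5.9865 10.6138 14.1899 18.2099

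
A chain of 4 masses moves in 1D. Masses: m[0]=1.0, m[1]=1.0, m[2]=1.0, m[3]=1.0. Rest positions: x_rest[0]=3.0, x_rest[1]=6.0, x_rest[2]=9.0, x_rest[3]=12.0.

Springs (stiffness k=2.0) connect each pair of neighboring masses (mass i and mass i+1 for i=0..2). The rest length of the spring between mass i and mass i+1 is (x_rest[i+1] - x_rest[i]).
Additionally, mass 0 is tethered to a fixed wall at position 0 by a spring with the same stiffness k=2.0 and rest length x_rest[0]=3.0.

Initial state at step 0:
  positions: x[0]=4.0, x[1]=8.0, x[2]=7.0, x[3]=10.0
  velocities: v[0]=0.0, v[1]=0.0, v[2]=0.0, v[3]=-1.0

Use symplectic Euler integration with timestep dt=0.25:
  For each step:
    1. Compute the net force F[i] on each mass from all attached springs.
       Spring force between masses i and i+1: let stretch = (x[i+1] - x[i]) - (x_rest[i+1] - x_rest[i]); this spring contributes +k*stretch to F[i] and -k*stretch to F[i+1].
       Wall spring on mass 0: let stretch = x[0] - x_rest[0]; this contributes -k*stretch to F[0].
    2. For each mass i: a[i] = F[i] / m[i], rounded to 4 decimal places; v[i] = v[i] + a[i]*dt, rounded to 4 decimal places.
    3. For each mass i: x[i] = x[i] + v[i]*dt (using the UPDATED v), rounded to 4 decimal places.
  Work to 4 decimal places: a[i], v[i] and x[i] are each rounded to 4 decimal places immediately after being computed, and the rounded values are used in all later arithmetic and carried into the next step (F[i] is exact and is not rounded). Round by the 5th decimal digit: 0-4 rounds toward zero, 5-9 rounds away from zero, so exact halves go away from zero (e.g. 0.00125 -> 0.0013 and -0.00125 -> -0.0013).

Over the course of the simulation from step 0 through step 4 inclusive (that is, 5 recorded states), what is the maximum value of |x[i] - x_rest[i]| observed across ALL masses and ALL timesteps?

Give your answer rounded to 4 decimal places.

Step 0: x=[4.0000 8.0000 7.0000 10.0000] v=[0.0000 0.0000 0.0000 -1.0000]
Step 1: x=[4.0000 7.3750 7.5000 9.7500] v=[0.0000 -2.5000 2.0000 -1.0000]
Step 2: x=[3.9219 6.3438 8.2656 9.5938] v=[-0.3125 -4.1250 3.0625 -0.6250]
Step 3: x=[3.6563 5.2500 8.9570 9.6465] v=[-1.0625 -4.3751 2.7657 0.2109]
Step 4: x=[3.1329 4.4204 9.2713 9.9881] v=[-2.0938 -3.3185 1.2570 1.3662]
Max displacement = 2.4062

Answer: 2.4062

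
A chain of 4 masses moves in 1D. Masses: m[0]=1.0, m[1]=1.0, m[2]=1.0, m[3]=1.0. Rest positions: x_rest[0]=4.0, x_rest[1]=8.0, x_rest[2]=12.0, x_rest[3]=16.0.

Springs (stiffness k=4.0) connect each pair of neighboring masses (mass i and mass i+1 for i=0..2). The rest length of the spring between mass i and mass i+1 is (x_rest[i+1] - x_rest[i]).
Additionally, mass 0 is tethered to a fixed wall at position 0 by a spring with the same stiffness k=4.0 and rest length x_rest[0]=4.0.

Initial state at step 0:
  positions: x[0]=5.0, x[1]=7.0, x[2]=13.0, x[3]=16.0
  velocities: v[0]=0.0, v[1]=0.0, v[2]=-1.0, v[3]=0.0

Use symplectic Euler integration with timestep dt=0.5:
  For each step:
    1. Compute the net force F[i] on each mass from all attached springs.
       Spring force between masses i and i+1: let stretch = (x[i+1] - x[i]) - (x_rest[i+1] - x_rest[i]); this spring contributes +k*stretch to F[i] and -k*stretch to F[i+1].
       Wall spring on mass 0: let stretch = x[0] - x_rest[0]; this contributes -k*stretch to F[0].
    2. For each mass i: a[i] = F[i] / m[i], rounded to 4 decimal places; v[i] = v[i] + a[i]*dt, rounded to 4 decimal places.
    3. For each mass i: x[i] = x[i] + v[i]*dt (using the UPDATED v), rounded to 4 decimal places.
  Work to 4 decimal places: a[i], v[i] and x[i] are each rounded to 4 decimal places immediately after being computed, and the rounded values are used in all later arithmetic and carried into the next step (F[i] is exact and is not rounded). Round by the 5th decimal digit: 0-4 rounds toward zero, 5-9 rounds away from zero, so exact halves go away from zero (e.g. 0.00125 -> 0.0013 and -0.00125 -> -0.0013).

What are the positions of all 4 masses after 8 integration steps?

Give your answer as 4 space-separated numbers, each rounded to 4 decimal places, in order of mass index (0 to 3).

Answer: 3.0000 9.0000 10.5000 16.0000

Derivation:
Step 0: x=[5.0000 7.0000 13.0000 16.0000] v=[0.0000 0.0000 -1.0000 0.0000]
Step 1: x=[2.0000 11.0000 9.5000 17.0000] v=[-6.0000 8.0000 -7.0000 2.0000]
Step 2: x=[6.0000 4.5000 15.0000 14.5000] v=[8.0000 -13.0000 11.0000 -5.0000]
Step 3: x=[2.5000 10.0000 9.5000 16.5000] v=[-7.0000 11.0000 -11.0000 4.0000]
Step 4: x=[4.0000 7.5000 11.5000 15.5000] v=[3.0000 -5.0000 4.0000 -2.0000]
Step 5: x=[5.0000 5.5000 13.5000 14.5000] v=[2.0000 -4.0000 4.0000 -2.0000]
Step 6: x=[1.5000 11.0000 8.5000 16.5000] v=[-7.0000 11.0000 -10.0000 4.0000]
Step 7: x=[6.0000 4.5000 14.0000 14.5000] v=[9.0000 -13.0000 11.0000 -4.0000]
Step 8: x=[3.0000 9.0000 10.5000 16.0000] v=[-6.0000 9.0000 -7.0000 3.0000]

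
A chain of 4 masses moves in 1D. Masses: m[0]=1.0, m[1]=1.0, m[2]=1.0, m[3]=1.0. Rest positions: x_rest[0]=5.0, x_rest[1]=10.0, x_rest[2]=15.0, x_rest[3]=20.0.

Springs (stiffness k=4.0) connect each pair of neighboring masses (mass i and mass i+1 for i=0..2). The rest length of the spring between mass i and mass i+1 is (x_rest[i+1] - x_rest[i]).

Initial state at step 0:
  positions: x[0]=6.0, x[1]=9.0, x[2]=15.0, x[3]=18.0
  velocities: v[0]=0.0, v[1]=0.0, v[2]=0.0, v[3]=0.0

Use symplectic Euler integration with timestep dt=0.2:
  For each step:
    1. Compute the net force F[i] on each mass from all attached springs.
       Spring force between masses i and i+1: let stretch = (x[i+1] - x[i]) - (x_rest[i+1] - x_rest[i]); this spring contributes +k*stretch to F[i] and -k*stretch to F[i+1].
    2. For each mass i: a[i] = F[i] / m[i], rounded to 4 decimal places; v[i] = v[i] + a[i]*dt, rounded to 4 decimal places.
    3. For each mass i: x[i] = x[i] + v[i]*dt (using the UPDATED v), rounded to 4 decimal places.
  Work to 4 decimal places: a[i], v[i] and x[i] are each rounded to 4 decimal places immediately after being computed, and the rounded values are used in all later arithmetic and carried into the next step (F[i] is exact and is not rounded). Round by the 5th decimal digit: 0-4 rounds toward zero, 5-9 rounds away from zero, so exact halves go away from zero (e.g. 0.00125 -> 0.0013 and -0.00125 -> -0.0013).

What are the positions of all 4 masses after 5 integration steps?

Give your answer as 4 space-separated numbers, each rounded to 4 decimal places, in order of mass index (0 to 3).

Step 0: x=[6.0000 9.0000 15.0000 18.0000] v=[0.0000 0.0000 0.0000 0.0000]
Step 1: x=[5.6800 9.4800 14.5200 18.3200] v=[-1.6000 2.4000 -2.4000 1.6000]
Step 2: x=[5.1680 10.1584 13.8416 18.8320] v=[-2.5600 3.3920 -3.3920 2.5600]
Step 3: x=[4.6545 10.6276 13.3724 19.3455] v=[-2.5677 2.3462 -2.3462 2.5677]
Step 4: x=[4.2967 10.5803 13.4197 19.7033] v=[-1.7892 -0.2364 0.2364 1.7892]
Step 5: x=[4.1442 9.9819 14.0181 19.8558] v=[-0.7623 -2.9918 2.9918 0.7623]

Answer: 4.1442 9.9819 14.0181 19.8558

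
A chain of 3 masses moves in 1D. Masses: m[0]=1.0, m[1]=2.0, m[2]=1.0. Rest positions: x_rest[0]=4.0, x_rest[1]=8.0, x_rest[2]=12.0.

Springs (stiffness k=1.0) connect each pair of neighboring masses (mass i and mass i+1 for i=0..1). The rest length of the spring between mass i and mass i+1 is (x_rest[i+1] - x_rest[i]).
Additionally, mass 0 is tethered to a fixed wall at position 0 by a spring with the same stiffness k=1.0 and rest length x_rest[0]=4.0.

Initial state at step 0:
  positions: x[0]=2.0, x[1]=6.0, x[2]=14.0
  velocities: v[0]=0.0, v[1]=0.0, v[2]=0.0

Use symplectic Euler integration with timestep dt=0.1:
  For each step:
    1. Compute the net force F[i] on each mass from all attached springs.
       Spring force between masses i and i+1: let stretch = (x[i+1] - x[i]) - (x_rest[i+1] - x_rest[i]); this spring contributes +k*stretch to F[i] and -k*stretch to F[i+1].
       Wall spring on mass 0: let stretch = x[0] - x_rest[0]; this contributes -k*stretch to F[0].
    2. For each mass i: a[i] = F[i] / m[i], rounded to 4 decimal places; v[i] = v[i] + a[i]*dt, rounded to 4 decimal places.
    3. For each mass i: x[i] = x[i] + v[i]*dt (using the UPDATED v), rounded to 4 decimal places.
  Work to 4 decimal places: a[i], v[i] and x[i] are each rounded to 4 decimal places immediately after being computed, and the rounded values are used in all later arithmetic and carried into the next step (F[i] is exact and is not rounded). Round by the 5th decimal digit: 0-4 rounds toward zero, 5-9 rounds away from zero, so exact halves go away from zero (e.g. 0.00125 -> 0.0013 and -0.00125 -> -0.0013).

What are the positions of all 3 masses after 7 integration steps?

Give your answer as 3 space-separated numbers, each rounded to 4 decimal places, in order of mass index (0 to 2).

Step 0: x=[2.0000 6.0000 14.0000] v=[0.0000 0.0000 0.0000]
Step 1: x=[2.0200 6.0200 13.9600] v=[0.2000 0.2000 -0.4000]
Step 2: x=[2.0598 6.0597 13.8806] v=[0.3980 0.3970 -0.7940]
Step 3: x=[2.1190 6.1185 13.7630] v=[0.5920 0.5881 -1.1761]
Step 4: x=[2.1970 6.1955 13.6089] v=[0.7801 0.7704 -1.5406]
Step 5: x=[2.2930 6.2896 13.4207] v=[0.9603 0.9412 -1.8819]
Step 6: x=[2.4061 6.3994 13.2012] v=[1.1307 1.0979 -2.1950]
Step 7: x=[2.5350 6.5232 12.9537] v=[1.2894 1.2383 -2.4752]

Answer: 2.5350 6.5232 12.9537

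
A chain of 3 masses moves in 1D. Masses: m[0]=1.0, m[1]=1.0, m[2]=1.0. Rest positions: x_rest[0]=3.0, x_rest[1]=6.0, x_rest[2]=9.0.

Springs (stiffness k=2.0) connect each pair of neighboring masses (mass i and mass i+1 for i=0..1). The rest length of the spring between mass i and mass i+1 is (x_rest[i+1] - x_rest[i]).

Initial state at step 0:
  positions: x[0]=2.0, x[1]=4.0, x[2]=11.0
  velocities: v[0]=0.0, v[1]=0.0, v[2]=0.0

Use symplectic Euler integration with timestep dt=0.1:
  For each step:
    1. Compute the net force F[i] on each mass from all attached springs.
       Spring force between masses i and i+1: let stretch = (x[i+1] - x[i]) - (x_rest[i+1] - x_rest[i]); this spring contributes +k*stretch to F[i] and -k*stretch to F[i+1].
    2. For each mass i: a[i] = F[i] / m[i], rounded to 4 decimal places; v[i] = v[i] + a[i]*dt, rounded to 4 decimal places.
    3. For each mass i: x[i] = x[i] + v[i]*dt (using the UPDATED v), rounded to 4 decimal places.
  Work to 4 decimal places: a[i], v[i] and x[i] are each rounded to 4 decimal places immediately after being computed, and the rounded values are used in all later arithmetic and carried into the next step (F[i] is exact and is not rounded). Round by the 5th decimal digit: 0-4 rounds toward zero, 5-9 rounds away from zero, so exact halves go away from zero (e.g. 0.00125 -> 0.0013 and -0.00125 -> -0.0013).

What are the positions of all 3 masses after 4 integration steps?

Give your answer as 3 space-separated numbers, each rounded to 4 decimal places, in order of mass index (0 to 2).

Step 0: x=[2.0000 4.0000 11.0000] v=[0.0000 0.0000 0.0000]
Step 1: x=[1.9800 4.1000 10.9200] v=[-0.2000 1.0000 -0.8000]
Step 2: x=[1.9424 4.2940 10.7636] v=[-0.3760 1.9400 -1.5640]
Step 3: x=[1.8918 4.5704 10.5378] v=[-0.5057 2.7636 -2.2579]
Step 4: x=[1.8348 4.9125 10.2527] v=[-0.5700 3.4214 -2.8514]

Answer: 1.8348 4.9125 10.2527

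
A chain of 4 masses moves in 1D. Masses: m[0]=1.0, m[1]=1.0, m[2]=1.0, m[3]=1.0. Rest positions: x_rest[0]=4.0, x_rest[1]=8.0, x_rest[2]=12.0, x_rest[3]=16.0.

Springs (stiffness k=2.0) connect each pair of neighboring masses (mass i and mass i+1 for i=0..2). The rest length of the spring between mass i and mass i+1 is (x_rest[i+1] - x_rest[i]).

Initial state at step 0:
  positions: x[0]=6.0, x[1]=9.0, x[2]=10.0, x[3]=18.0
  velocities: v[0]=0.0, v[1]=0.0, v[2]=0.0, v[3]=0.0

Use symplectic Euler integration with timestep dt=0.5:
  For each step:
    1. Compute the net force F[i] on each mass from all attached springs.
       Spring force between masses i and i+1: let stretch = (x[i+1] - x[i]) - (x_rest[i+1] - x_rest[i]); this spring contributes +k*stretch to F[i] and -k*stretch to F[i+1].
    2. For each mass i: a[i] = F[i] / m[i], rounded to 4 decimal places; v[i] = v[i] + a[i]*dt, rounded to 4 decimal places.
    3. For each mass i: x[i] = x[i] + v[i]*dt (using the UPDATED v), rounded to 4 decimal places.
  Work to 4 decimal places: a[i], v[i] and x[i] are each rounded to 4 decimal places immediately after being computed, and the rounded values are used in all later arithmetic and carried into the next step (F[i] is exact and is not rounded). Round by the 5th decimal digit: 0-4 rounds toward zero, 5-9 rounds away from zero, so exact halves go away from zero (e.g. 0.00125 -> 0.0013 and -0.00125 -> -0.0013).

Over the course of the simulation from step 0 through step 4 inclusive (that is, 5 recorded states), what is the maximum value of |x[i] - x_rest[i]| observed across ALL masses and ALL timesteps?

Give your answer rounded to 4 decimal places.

Step 0: x=[6.0000 9.0000 10.0000 18.0000] v=[0.0000 0.0000 0.0000 0.0000]
Step 1: x=[5.5000 8.0000 13.5000 16.0000] v=[-1.0000 -2.0000 7.0000 -4.0000]
Step 2: x=[4.2500 8.5000 15.5000 14.7500] v=[-2.5000 1.0000 4.0000 -2.5000]
Step 3: x=[3.1250 10.3750 13.6250 15.8750] v=[-2.2500 3.7500 -3.7500 2.2500]
Step 4: x=[3.6250 10.2500 11.2500 17.8750] v=[1.0000 -0.2500 -4.7500 4.0000]
Max displacement = 3.5000

Answer: 3.5000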